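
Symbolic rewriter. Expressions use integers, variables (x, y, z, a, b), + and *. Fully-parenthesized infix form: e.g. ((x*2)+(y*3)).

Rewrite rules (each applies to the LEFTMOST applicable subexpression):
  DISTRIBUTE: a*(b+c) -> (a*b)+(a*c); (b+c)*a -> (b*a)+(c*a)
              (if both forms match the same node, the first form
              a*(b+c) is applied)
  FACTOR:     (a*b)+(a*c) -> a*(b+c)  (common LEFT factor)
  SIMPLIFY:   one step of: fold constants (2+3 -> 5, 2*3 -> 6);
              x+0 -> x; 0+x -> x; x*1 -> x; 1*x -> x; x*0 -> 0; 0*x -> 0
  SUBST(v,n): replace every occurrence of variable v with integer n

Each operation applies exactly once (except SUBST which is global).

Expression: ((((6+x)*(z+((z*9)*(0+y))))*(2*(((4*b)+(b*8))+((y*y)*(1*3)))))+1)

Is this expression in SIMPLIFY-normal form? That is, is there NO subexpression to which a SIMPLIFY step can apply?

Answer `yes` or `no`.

Answer: no

Derivation:
Expression: ((((6+x)*(z+((z*9)*(0+y))))*(2*(((4*b)+(b*8))+((y*y)*(1*3)))))+1)
Scanning for simplifiable subexpressions (pre-order)...
  at root: ((((6+x)*(z+((z*9)*(0+y))))*(2*(((4*b)+(b*8))+((y*y)*(1*3)))))+1) (not simplifiable)
  at L: (((6+x)*(z+((z*9)*(0+y))))*(2*(((4*b)+(b*8))+((y*y)*(1*3))))) (not simplifiable)
  at LL: ((6+x)*(z+((z*9)*(0+y)))) (not simplifiable)
  at LLL: (6+x) (not simplifiable)
  at LLR: (z+((z*9)*(0+y))) (not simplifiable)
  at LLRR: ((z*9)*(0+y)) (not simplifiable)
  at LLRRL: (z*9) (not simplifiable)
  at LLRRR: (0+y) (SIMPLIFIABLE)
  at LR: (2*(((4*b)+(b*8))+((y*y)*(1*3)))) (not simplifiable)
  at LRR: (((4*b)+(b*8))+((y*y)*(1*3))) (not simplifiable)
  at LRRL: ((4*b)+(b*8)) (not simplifiable)
  at LRRLL: (4*b) (not simplifiable)
  at LRRLR: (b*8) (not simplifiable)
  at LRRR: ((y*y)*(1*3)) (not simplifiable)
  at LRRRL: (y*y) (not simplifiable)
  at LRRRR: (1*3) (SIMPLIFIABLE)
Found simplifiable subexpr at path LLRRR: (0+y)
One SIMPLIFY step would give: ((((6+x)*(z+((z*9)*y)))*(2*(((4*b)+(b*8))+((y*y)*(1*3)))))+1)
-> NOT in normal form.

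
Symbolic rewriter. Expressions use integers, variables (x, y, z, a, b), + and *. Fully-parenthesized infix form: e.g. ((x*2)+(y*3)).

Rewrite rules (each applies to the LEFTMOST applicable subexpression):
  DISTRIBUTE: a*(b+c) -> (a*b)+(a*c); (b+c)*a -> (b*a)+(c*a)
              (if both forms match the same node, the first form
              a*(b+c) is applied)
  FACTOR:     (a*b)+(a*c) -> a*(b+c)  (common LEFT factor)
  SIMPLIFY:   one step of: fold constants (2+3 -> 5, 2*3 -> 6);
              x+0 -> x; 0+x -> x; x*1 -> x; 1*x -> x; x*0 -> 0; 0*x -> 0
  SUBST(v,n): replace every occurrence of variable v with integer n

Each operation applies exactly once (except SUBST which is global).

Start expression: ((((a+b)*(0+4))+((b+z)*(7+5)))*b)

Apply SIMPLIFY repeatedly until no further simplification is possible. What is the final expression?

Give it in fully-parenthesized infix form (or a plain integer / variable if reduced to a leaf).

Start: ((((a+b)*(0+4))+((b+z)*(7+5)))*b)
Step 1: at LLR: (0+4) -> 4; overall: ((((a+b)*(0+4))+((b+z)*(7+5)))*b) -> ((((a+b)*4)+((b+z)*(7+5)))*b)
Step 2: at LRR: (7+5) -> 12; overall: ((((a+b)*4)+((b+z)*(7+5)))*b) -> ((((a+b)*4)+((b+z)*12))*b)
Fixed point: ((((a+b)*4)+((b+z)*12))*b)

Answer: ((((a+b)*4)+((b+z)*12))*b)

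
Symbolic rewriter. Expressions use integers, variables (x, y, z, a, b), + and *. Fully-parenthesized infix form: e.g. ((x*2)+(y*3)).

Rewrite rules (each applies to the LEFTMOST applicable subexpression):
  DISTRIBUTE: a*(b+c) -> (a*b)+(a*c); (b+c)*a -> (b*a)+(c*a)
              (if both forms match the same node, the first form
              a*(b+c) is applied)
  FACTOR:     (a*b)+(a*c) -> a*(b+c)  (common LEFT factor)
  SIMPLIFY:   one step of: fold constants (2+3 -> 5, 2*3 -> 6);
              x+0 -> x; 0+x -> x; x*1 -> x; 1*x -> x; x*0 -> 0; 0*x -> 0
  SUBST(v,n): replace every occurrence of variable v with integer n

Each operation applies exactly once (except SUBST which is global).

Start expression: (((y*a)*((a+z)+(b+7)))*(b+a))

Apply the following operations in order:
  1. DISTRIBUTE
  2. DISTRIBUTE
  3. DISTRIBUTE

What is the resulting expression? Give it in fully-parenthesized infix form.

Start: (((y*a)*((a+z)+(b+7)))*(b+a))
Apply DISTRIBUTE at root (target: (((y*a)*((a+z)+(b+7)))*(b+a))): (((y*a)*((a+z)+(b+7)))*(b+a)) -> ((((y*a)*((a+z)+(b+7)))*b)+(((y*a)*((a+z)+(b+7)))*a))
Apply DISTRIBUTE at LL (target: ((y*a)*((a+z)+(b+7)))): ((((y*a)*((a+z)+(b+7)))*b)+(((y*a)*((a+z)+(b+7)))*a)) -> (((((y*a)*(a+z))+((y*a)*(b+7)))*b)+(((y*a)*((a+z)+(b+7)))*a))
Apply DISTRIBUTE at L (target: ((((y*a)*(a+z))+((y*a)*(b+7)))*b)): (((((y*a)*(a+z))+((y*a)*(b+7)))*b)+(((y*a)*((a+z)+(b+7)))*a)) -> (((((y*a)*(a+z))*b)+(((y*a)*(b+7))*b))+(((y*a)*((a+z)+(b+7)))*a))

Answer: (((((y*a)*(a+z))*b)+(((y*a)*(b+7))*b))+(((y*a)*((a+z)+(b+7)))*a))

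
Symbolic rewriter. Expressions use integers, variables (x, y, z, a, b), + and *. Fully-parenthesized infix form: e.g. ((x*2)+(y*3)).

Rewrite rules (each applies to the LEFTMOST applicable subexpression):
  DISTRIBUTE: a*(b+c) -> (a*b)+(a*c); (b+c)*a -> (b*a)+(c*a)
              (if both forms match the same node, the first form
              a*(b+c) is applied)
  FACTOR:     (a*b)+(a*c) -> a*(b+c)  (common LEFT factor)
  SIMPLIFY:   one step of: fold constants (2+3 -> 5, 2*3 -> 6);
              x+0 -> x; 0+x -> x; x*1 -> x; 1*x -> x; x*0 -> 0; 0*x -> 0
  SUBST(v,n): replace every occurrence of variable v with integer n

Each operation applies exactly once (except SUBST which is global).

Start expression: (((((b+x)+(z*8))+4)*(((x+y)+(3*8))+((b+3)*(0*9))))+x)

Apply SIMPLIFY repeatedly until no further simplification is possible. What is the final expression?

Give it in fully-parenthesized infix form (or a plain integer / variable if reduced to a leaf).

Start: (((((b+x)+(z*8))+4)*(((x+y)+(3*8))+((b+3)*(0*9))))+x)
Step 1: at LRLR: (3*8) -> 24; overall: (((((b+x)+(z*8))+4)*(((x+y)+(3*8))+((b+3)*(0*9))))+x) -> (((((b+x)+(z*8))+4)*(((x+y)+24)+((b+3)*(0*9))))+x)
Step 2: at LRRR: (0*9) -> 0; overall: (((((b+x)+(z*8))+4)*(((x+y)+24)+((b+3)*(0*9))))+x) -> (((((b+x)+(z*8))+4)*(((x+y)+24)+((b+3)*0)))+x)
Step 3: at LRR: ((b+3)*0) -> 0; overall: (((((b+x)+(z*8))+4)*(((x+y)+24)+((b+3)*0)))+x) -> (((((b+x)+(z*8))+4)*(((x+y)+24)+0))+x)
Step 4: at LR: (((x+y)+24)+0) -> ((x+y)+24); overall: (((((b+x)+(z*8))+4)*(((x+y)+24)+0))+x) -> (((((b+x)+(z*8))+4)*((x+y)+24))+x)
Fixed point: (((((b+x)+(z*8))+4)*((x+y)+24))+x)

Answer: (((((b+x)+(z*8))+4)*((x+y)+24))+x)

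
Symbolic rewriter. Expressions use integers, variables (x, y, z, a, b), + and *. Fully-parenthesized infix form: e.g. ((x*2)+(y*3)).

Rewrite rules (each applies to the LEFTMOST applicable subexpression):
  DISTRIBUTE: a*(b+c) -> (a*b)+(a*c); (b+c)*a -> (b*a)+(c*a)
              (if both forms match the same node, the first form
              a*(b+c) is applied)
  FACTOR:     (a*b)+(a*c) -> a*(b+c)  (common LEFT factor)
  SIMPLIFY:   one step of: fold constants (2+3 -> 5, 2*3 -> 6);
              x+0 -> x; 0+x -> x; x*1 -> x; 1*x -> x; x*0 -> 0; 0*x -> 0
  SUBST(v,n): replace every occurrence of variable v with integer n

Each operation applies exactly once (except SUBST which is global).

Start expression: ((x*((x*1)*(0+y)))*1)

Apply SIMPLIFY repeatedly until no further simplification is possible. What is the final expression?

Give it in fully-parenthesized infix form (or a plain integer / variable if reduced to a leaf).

Answer: (x*(x*y))

Derivation:
Start: ((x*((x*1)*(0+y)))*1)
Step 1: at root: ((x*((x*1)*(0+y)))*1) -> (x*((x*1)*(0+y))); overall: ((x*((x*1)*(0+y)))*1) -> (x*((x*1)*(0+y)))
Step 2: at RL: (x*1) -> x; overall: (x*((x*1)*(0+y))) -> (x*(x*(0+y)))
Step 3: at RR: (0+y) -> y; overall: (x*(x*(0+y))) -> (x*(x*y))
Fixed point: (x*(x*y))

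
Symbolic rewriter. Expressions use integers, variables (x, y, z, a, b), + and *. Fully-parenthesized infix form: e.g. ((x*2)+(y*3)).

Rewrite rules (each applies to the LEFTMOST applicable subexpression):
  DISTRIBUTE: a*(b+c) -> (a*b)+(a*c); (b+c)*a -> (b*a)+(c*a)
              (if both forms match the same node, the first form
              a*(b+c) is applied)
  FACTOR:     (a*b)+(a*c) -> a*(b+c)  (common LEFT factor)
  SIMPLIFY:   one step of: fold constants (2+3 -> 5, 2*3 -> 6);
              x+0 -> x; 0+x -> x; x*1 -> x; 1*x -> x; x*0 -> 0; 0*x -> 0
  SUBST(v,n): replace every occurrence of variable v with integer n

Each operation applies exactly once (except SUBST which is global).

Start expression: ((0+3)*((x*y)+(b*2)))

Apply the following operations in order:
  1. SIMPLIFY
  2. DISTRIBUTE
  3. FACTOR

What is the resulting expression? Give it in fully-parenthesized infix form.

Start: ((0+3)*((x*y)+(b*2)))
Apply SIMPLIFY at L (target: (0+3)): ((0+3)*((x*y)+(b*2))) -> (3*((x*y)+(b*2)))
Apply DISTRIBUTE at root (target: (3*((x*y)+(b*2)))): (3*((x*y)+(b*2))) -> ((3*(x*y))+(3*(b*2)))
Apply FACTOR at root (target: ((3*(x*y))+(3*(b*2)))): ((3*(x*y))+(3*(b*2))) -> (3*((x*y)+(b*2)))

Answer: (3*((x*y)+(b*2)))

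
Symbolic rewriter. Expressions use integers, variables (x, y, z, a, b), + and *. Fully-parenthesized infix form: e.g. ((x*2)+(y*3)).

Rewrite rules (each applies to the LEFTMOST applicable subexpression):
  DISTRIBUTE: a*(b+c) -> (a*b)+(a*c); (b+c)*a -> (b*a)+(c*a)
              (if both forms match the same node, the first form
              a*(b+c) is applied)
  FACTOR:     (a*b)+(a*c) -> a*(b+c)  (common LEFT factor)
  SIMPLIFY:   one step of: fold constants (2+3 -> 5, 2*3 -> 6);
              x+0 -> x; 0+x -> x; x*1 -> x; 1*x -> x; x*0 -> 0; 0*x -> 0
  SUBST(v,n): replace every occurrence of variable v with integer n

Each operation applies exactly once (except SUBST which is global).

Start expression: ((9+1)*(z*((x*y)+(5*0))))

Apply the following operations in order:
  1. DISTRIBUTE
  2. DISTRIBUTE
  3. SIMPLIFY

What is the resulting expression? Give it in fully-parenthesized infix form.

Answer: ((9*((z*(x*y))+(z*0)))+(1*(z*((x*y)+(5*0)))))

Derivation:
Start: ((9+1)*(z*((x*y)+(5*0))))
Apply DISTRIBUTE at root (target: ((9+1)*(z*((x*y)+(5*0))))): ((9+1)*(z*((x*y)+(5*0)))) -> ((9*(z*((x*y)+(5*0))))+(1*(z*((x*y)+(5*0)))))
Apply DISTRIBUTE at LR (target: (z*((x*y)+(5*0)))): ((9*(z*((x*y)+(5*0))))+(1*(z*((x*y)+(5*0))))) -> ((9*((z*(x*y))+(z*(5*0))))+(1*(z*((x*y)+(5*0)))))
Apply SIMPLIFY at LRRR (target: (5*0)): ((9*((z*(x*y))+(z*(5*0))))+(1*(z*((x*y)+(5*0))))) -> ((9*((z*(x*y))+(z*0)))+(1*(z*((x*y)+(5*0)))))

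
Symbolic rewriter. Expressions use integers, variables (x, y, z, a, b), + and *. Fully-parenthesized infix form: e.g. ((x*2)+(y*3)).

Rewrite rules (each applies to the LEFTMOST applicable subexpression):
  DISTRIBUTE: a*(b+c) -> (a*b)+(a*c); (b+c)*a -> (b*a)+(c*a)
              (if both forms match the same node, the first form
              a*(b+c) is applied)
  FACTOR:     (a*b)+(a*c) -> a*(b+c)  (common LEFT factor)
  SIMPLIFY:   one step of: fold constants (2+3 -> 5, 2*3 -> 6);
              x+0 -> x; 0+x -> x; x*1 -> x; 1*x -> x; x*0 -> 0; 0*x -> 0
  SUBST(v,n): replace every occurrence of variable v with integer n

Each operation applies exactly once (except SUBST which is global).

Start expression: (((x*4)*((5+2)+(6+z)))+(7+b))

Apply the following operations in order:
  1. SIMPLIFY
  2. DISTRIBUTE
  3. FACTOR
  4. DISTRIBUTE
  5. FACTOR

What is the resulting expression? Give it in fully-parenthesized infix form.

Answer: (((x*4)*(7+(6+z)))+(7+b))

Derivation:
Start: (((x*4)*((5+2)+(6+z)))+(7+b))
Apply SIMPLIFY at LRL (target: (5+2)): (((x*4)*((5+2)+(6+z)))+(7+b)) -> (((x*4)*(7+(6+z)))+(7+b))
Apply DISTRIBUTE at L (target: ((x*4)*(7+(6+z)))): (((x*4)*(7+(6+z)))+(7+b)) -> ((((x*4)*7)+((x*4)*(6+z)))+(7+b))
Apply FACTOR at L (target: (((x*4)*7)+((x*4)*(6+z)))): ((((x*4)*7)+((x*4)*(6+z)))+(7+b)) -> (((x*4)*(7+(6+z)))+(7+b))
Apply DISTRIBUTE at L (target: ((x*4)*(7+(6+z)))): (((x*4)*(7+(6+z)))+(7+b)) -> ((((x*4)*7)+((x*4)*(6+z)))+(7+b))
Apply FACTOR at L (target: (((x*4)*7)+((x*4)*(6+z)))): ((((x*4)*7)+((x*4)*(6+z)))+(7+b)) -> (((x*4)*(7+(6+z)))+(7+b))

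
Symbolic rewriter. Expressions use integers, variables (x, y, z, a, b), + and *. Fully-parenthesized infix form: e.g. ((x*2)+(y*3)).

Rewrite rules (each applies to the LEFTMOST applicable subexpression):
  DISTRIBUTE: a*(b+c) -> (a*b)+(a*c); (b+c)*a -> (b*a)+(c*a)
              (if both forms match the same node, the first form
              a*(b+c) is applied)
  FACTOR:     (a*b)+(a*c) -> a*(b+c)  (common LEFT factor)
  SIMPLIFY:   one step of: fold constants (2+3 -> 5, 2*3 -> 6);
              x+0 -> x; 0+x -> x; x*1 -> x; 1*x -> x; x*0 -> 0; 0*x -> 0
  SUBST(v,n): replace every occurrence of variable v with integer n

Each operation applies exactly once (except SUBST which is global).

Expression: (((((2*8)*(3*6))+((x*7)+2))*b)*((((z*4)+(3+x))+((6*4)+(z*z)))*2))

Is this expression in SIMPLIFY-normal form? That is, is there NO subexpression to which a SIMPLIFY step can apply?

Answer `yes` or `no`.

Expression: (((((2*8)*(3*6))+((x*7)+2))*b)*((((z*4)+(3+x))+((6*4)+(z*z)))*2))
Scanning for simplifiable subexpressions (pre-order)...
  at root: (((((2*8)*(3*6))+((x*7)+2))*b)*((((z*4)+(3+x))+((6*4)+(z*z)))*2)) (not simplifiable)
  at L: ((((2*8)*(3*6))+((x*7)+2))*b) (not simplifiable)
  at LL: (((2*8)*(3*6))+((x*7)+2)) (not simplifiable)
  at LLL: ((2*8)*(3*6)) (not simplifiable)
  at LLLL: (2*8) (SIMPLIFIABLE)
  at LLLR: (3*6) (SIMPLIFIABLE)
  at LLR: ((x*7)+2) (not simplifiable)
  at LLRL: (x*7) (not simplifiable)
  at R: ((((z*4)+(3+x))+((6*4)+(z*z)))*2) (not simplifiable)
  at RL: (((z*4)+(3+x))+((6*4)+(z*z))) (not simplifiable)
  at RLL: ((z*4)+(3+x)) (not simplifiable)
  at RLLL: (z*4) (not simplifiable)
  at RLLR: (3+x) (not simplifiable)
  at RLR: ((6*4)+(z*z)) (not simplifiable)
  at RLRL: (6*4) (SIMPLIFIABLE)
  at RLRR: (z*z) (not simplifiable)
Found simplifiable subexpr at path LLLL: (2*8)
One SIMPLIFY step would give: ((((16*(3*6))+((x*7)+2))*b)*((((z*4)+(3+x))+((6*4)+(z*z)))*2))
-> NOT in normal form.

Answer: no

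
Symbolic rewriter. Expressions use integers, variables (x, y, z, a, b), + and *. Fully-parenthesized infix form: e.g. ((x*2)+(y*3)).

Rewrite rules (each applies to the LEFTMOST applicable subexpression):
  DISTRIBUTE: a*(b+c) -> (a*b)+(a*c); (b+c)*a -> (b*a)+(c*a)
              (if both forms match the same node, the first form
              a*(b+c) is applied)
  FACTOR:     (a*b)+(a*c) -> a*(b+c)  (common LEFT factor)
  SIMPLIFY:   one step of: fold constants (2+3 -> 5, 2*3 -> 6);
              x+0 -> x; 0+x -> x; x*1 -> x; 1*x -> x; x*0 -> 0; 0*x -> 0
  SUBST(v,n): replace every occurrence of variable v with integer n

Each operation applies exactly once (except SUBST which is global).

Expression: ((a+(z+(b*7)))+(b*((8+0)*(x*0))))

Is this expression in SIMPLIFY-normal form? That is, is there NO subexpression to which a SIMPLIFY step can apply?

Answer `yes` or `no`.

Answer: no

Derivation:
Expression: ((a+(z+(b*7)))+(b*((8+0)*(x*0))))
Scanning for simplifiable subexpressions (pre-order)...
  at root: ((a+(z+(b*7)))+(b*((8+0)*(x*0)))) (not simplifiable)
  at L: (a+(z+(b*7))) (not simplifiable)
  at LR: (z+(b*7)) (not simplifiable)
  at LRR: (b*7) (not simplifiable)
  at R: (b*((8+0)*(x*0))) (not simplifiable)
  at RR: ((8+0)*(x*0)) (not simplifiable)
  at RRL: (8+0) (SIMPLIFIABLE)
  at RRR: (x*0) (SIMPLIFIABLE)
Found simplifiable subexpr at path RRL: (8+0)
One SIMPLIFY step would give: ((a+(z+(b*7)))+(b*(8*(x*0))))
-> NOT in normal form.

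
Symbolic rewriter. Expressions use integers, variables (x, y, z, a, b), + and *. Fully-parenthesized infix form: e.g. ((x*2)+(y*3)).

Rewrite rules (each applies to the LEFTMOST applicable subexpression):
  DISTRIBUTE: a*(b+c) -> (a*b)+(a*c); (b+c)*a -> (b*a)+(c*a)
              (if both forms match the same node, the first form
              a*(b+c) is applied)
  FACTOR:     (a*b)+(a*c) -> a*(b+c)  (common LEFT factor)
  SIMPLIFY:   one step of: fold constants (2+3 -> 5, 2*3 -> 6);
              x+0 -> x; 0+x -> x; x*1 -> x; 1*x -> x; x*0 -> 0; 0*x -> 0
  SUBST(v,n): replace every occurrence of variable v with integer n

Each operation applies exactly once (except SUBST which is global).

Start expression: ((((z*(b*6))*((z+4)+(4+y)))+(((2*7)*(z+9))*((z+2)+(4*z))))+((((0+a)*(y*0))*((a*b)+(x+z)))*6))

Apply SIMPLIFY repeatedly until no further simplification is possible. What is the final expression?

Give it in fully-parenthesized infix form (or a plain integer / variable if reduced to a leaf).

Start: ((((z*(b*6))*((z+4)+(4+y)))+(((2*7)*(z+9))*((z+2)+(4*z))))+((((0+a)*(y*0))*((a*b)+(x+z)))*6))
Step 1: at LRLL: (2*7) -> 14; overall: ((((z*(b*6))*((z+4)+(4+y)))+(((2*7)*(z+9))*((z+2)+(4*z))))+((((0+a)*(y*0))*((a*b)+(x+z)))*6)) -> ((((z*(b*6))*((z+4)+(4+y)))+((14*(z+9))*((z+2)+(4*z))))+((((0+a)*(y*0))*((a*b)+(x+z)))*6))
Step 2: at RLLL: (0+a) -> a; overall: ((((z*(b*6))*((z+4)+(4+y)))+((14*(z+9))*((z+2)+(4*z))))+((((0+a)*(y*0))*((a*b)+(x+z)))*6)) -> ((((z*(b*6))*((z+4)+(4+y)))+((14*(z+9))*((z+2)+(4*z))))+(((a*(y*0))*((a*b)+(x+z)))*6))
Step 3: at RLLR: (y*0) -> 0; overall: ((((z*(b*6))*((z+4)+(4+y)))+((14*(z+9))*((z+2)+(4*z))))+(((a*(y*0))*((a*b)+(x+z)))*6)) -> ((((z*(b*6))*((z+4)+(4+y)))+((14*(z+9))*((z+2)+(4*z))))+(((a*0)*((a*b)+(x+z)))*6))
Step 4: at RLL: (a*0) -> 0; overall: ((((z*(b*6))*((z+4)+(4+y)))+((14*(z+9))*((z+2)+(4*z))))+(((a*0)*((a*b)+(x+z)))*6)) -> ((((z*(b*6))*((z+4)+(4+y)))+((14*(z+9))*((z+2)+(4*z))))+((0*((a*b)+(x+z)))*6))
Step 5: at RL: (0*((a*b)+(x+z))) -> 0; overall: ((((z*(b*6))*((z+4)+(4+y)))+((14*(z+9))*((z+2)+(4*z))))+((0*((a*b)+(x+z)))*6)) -> ((((z*(b*6))*((z+4)+(4+y)))+((14*(z+9))*((z+2)+(4*z))))+(0*6))
Step 6: at R: (0*6) -> 0; overall: ((((z*(b*6))*((z+4)+(4+y)))+((14*(z+9))*((z+2)+(4*z))))+(0*6)) -> ((((z*(b*6))*((z+4)+(4+y)))+((14*(z+9))*((z+2)+(4*z))))+0)
Step 7: at root: ((((z*(b*6))*((z+4)+(4+y)))+((14*(z+9))*((z+2)+(4*z))))+0) -> (((z*(b*6))*((z+4)+(4+y)))+((14*(z+9))*((z+2)+(4*z)))); overall: ((((z*(b*6))*((z+4)+(4+y)))+((14*(z+9))*((z+2)+(4*z))))+0) -> (((z*(b*6))*((z+4)+(4+y)))+((14*(z+9))*((z+2)+(4*z))))
Fixed point: (((z*(b*6))*((z+4)+(4+y)))+((14*(z+9))*((z+2)+(4*z))))

Answer: (((z*(b*6))*((z+4)+(4+y)))+((14*(z+9))*((z+2)+(4*z))))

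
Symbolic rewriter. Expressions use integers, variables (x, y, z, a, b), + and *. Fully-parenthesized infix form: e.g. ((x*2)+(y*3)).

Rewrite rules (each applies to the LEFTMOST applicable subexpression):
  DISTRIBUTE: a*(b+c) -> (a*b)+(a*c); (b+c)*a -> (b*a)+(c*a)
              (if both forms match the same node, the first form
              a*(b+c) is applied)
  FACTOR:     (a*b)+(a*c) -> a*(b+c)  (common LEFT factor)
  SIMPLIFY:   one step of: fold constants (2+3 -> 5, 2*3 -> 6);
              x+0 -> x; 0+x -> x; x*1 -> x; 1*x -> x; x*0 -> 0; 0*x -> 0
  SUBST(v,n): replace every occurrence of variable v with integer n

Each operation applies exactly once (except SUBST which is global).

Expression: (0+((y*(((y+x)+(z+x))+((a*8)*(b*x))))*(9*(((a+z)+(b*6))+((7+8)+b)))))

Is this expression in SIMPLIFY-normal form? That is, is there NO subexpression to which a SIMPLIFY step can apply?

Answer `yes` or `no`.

Answer: no

Derivation:
Expression: (0+((y*(((y+x)+(z+x))+((a*8)*(b*x))))*(9*(((a+z)+(b*6))+((7+8)+b)))))
Scanning for simplifiable subexpressions (pre-order)...
  at root: (0+((y*(((y+x)+(z+x))+((a*8)*(b*x))))*(9*(((a+z)+(b*6))+((7+8)+b))))) (SIMPLIFIABLE)
  at R: ((y*(((y+x)+(z+x))+((a*8)*(b*x))))*(9*(((a+z)+(b*6))+((7+8)+b)))) (not simplifiable)
  at RL: (y*(((y+x)+(z+x))+((a*8)*(b*x)))) (not simplifiable)
  at RLR: (((y+x)+(z+x))+((a*8)*(b*x))) (not simplifiable)
  at RLRL: ((y+x)+(z+x)) (not simplifiable)
  at RLRLL: (y+x) (not simplifiable)
  at RLRLR: (z+x) (not simplifiable)
  at RLRR: ((a*8)*(b*x)) (not simplifiable)
  at RLRRL: (a*8) (not simplifiable)
  at RLRRR: (b*x) (not simplifiable)
  at RR: (9*(((a+z)+(b*6))+((7+8)+b))) (not simplifiable)
  at RRR: (((a+z)+(b*6))+((7+8)+b)) (not simplifiable)
  at RRRL: ((a+z)+(b*6)) (not simplifiable)
  at RRRLL: (a+z) (not simplifiable)
  at RRRLR: (b*6) (not simplifiable)
  at RRRR: ((7+8)+b) (not simplifiable)
  at RRRRL: (7+8) (SIMPLIFIABLE)
Found simplifiable subexpr at path root: (0+((y*(((y+x)+(z+x))+((a*8)*(b*x))))*(9*(((a+z)+(b*6))+((7+8)+b)))))
One SIMPLIFY step would give: ((y*(((y+x)+(z+x))+((a*8)*(b*x))))*(9*(((a+z)+(b*6))+((7+8)+b))))
-> NOT in normal form.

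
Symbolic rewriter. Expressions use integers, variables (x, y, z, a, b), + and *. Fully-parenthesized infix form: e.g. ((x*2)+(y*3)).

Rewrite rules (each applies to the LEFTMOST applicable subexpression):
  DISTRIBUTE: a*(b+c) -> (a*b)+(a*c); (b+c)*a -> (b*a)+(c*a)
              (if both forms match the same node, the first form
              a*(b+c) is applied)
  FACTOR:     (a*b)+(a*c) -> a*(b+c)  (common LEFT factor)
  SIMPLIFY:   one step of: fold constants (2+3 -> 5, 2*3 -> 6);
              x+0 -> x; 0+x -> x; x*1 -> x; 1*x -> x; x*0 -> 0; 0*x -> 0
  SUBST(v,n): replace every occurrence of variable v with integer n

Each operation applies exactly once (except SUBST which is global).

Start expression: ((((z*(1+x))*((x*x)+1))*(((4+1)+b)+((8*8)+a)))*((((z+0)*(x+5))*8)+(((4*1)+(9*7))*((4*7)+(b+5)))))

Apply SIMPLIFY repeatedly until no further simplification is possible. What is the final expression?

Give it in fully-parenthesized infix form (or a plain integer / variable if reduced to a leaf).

Start: ((((z*(1+x))*((x*x)+1))*(((4+1)+b)+((8*8)+a)))*((((z+0)*(x+5))*8)+(((4*1)+(9*7))*((4*7)+(b+5)))))
Step 1: at LRLL: (4+1) -> 5; overall: ((((z*(1+x))*((x*x)+1))*(((4+1)+b)+((8*8)+a)))*((((z+0)*(x+5))*8)+(((4*1)+(9*7))*((4*7)+(b+5))))) -> ((((z*(1+x))*((x*x)+1))*((5+b)+((8*8)+a)))*((((z+0)*(x+5))*8)+(((4*1)+(9*7))*((4*7)+(b+5)))))
Step 2: at LRRL: (8*8) -> 64; overall: ((((z*(1+x))*((x*x)+1))*((5+b)+((8*8)+a)))*((((z+0)*(x+5))*8)+(((4*1)+(9*7))*((4*7)+(b+5))))) -> ((((z*(1+x))*((x*x)+1))*((5+b)+(64+a)))*((((z+0)*(x+5))*8)+(((4*1)+(9*7))*((4*7)+(b+5)))))
Step 3: at RLLL: (z+0) -> z; overall: ((((z*(1+x))*((x*x)+1))*((5+b)+(64+a)))*((((z+0)*(x+5))*8)+(((4*1)+(9*7))*((4*7)+(b+5))))) -> ((((z*(1+x))*((x*x)+1))*((5+b)+(64+a)))*(((z*(x+5))*8)+(((4*1)+(9*7))*((4*7)+(b+5)))))
Step 4: at RRLL: (4*1) -> 4; overall: ((((z*(1+x))*((x*x)+1))*((5+b)+(64+a)))*(((z*(x+5))*8)+(((4*1)+(9*7))*((4*7)+(b+5))))) -> ((((z*(1+x))*((x*x)+1))*((5+b)+(64+a)))*(((z*(x+5))*8)+((4+(9*7))*((4*7)+(b+5)))))
Step 5: at RRLR: (9*7) -> 63; overall: ((((z*(1+x))*((x*x)+1))*((5+b)+(64+a)))*(((z*(x+5))*8)+((4+(9*7))*((4*7)+(b+5))))) -> ((((z*(1+x))*((x*x)+1))*((5+b)+(64+a)))*(((z*(x+5))*8)+((4+63)*((4*7)+(b+5)))))
Step 6: at RRL: (4+63) -> 67; overall: ((((z*(1+x))*((x*x)+1))*((5+b)+(64+a)))*(((z*(x+5))*8)+((4+63)*((4*7)+(b+5))))) -> ((((z*(1+x))*((x*x)+1))*((5+b)+(64+a)))*(((z*(x+5))*8)+(67*((4*7)+(b+5)))))
Step 7: at RRRL: (4*7) -> 28; overall: ((((z*(1+x))*((x*x)+1))*((5+b)+(64+a)))*(((z*(x+5))*8)+(67*((4*7)+(b+5))))) -> ((((z*(1+x))*((x*x)+1))*((5+b)+(64+a)))*(((z*(x+5))*8)+(67*(28+(b+5)))))
Fixed point: ((((z*(1+x))*((x*x)+1))*((5+b)+(64+a)))*(((z*(x+5))*8)+(67*(28+(b+5)))))

Answer: ((((z*(1+x))*((x*x)+1))*((5+b)+(64+a)))*(((z*(x+5))*8)+(67*(28+(b+5)))))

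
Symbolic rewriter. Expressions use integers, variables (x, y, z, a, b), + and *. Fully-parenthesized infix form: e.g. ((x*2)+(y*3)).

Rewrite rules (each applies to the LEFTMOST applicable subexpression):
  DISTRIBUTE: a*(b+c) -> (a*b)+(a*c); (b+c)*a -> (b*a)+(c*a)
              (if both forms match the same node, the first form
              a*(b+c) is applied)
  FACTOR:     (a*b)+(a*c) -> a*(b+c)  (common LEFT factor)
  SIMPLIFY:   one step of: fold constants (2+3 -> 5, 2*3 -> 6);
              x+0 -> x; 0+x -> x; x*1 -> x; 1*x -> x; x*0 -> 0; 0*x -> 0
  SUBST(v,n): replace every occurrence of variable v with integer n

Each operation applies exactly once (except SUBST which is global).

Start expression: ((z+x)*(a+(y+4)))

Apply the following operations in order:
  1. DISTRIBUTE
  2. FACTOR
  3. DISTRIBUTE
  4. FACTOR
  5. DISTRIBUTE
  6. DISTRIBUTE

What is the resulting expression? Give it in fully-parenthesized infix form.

Start: ((z+x)*(a+(y+4)))
Apply DISTRIBUTE at root (target: ((z+x)*(a+(y+4)))): ((z+x)*(a+(y+4))) -> (((z+x)*a)+((z+x)*(y+4)))
Apply FACTOR at root (target: (((z+x)*a)+((z+x)*(y+4)))): (((z+x)*a)+((z+x)*(y+4))) -> ((z+x)*(a+(y+4)))
Apply DISTRIBUTE at root (target: ((z+x)*(a+(y+4)))): ((z+x)*(a+(y+4))) -> (((z+x)*a)+((z+x)*(y+4)))
Apply FACTOR at root (target: (((z+x)*a)+((z+x)*(y+4)))): (((z+x)*a)+((z+x)*(y+4))) -> ((z+x)*(a+(y+4)))
Apply DISTRIBUTE at root (target: ((z+x)*(a+(y+4)))): ((z+x)*(a+(y+4))) -> (((z+x)*a)+((z+x)*(y+4)))
Apply DISTRIBUTE at L (target: ((z+x)*a)): (((z+x)*a)+((z+x)*(y+4))) -> (((z*a)+(x*a))+((z+x)*(y+4)))

Answer: (((z*a)+(x*a))+((z+x)*(y+4)))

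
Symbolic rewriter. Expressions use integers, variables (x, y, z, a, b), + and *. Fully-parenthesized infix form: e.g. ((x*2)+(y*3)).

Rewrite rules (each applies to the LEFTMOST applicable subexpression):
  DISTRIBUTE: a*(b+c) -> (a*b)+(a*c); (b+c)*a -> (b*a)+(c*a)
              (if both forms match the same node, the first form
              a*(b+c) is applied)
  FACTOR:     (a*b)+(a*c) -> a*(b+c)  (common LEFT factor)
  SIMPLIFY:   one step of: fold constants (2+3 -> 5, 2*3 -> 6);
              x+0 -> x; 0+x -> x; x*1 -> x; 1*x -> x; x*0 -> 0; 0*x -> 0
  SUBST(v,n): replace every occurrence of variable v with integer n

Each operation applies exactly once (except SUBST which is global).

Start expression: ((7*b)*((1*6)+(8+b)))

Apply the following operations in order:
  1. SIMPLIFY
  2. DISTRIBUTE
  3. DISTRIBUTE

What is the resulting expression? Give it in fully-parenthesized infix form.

Start: ((7*b)*((1*6)+(8+b)))
Apply SIMPLIFY at RL (target: (1*6)): ((7*b)*((1*6)+(8+b))) -> ((7*b)*(6+(8+b)))
Apply DISTRIBUTE at root (target: ((7*b)*(6+(8+b)))): ((7*b)*(6+(8+b))) -> (((7*b)*6)+((7*b)*(8+b)))
Apply DISTRIBUTE at R (target: ((7*b)*(8+b))): (((7*b)*6)+((7*b)*(8+b))) -> (((7*b)*6)+(((7*b)*8)+((7*b)*b)))

Answer: (((7*b)*6)+(((7*b)*8)+((7*b)*b)))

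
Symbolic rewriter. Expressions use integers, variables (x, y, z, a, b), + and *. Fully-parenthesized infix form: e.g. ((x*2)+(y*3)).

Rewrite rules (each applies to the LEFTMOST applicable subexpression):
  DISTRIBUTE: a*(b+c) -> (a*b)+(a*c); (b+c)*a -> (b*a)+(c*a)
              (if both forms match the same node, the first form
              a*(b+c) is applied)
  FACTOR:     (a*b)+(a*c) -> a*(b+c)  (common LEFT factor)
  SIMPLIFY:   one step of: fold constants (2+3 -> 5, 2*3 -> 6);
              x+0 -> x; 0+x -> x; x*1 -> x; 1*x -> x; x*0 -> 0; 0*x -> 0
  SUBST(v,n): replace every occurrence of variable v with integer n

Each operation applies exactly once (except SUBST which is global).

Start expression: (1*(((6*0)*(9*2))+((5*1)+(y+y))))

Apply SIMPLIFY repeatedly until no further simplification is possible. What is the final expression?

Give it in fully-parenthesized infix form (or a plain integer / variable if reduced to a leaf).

Start: (1*(((6*0)*(9*2))+((5*1)+(y+y))))
Step 1: at root: (1*(((6*0)*(9*2))+((5*1)+(y+y)))) -> (((6*0)*(9*2))+((5*1)+(y+y))); overall: (1*(((6*0)*(9*2))+((5*1)+(y+y)))) -> (((6*0)*(9*2))+((5*1)+(y+y)))
Step 2: at LL: (6*0) -> 0; overall: (((6*0)*(9*2))+((5*1)+(y+y))) -> ((0*(9*2))+((5*1)+(y+y)))
Step 3: at L: (0*(9*2)) -> 0; overall: ((0*(9*2))+((5*1)+(y+y))) -> (0+((5*1)+(y+y)))
Step 4: at root: (0+((5*1)+(y+y))) -> ((5*1)+(y+y)); overall: (0+((5*1)+(y+y))) -> ((5*1)+(y+y))
Step 5: at L: (5*1) -> 5; overall: ((5*1)+(y+y)) -> (5+(y+y))
Fixed point: (5+(y+y))

Answer: (5+(y+y))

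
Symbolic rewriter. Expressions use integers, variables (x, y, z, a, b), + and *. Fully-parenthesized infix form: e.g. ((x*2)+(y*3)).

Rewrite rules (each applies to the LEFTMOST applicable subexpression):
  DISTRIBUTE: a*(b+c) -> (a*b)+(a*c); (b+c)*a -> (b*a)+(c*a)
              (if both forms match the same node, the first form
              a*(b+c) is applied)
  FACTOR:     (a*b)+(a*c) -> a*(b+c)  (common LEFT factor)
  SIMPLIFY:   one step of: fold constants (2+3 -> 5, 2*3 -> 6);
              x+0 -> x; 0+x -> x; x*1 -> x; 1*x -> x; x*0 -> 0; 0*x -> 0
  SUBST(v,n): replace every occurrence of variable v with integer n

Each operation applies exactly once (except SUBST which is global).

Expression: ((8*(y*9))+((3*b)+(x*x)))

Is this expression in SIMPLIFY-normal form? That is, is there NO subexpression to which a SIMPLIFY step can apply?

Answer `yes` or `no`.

Answer: yes

Derivation:
Expression: ((8*(y*9))+((3*b)+(x*x)))
Scanning for simplifiable subexpressions (pre-order)...
  at root: ((8*(y*9))+((3*b)+(x*x))) (not simplifiable)
  at L: (8*(y*9)) (not simplifiable)
  at LR: (y*9) (not simplifiable)
  at R: ((3*b)+(x*x)) (not simplifiable)
  at RL: (3*b) (not simplifiable)
  at RR: (x*x) (not simplifiable)
Result: no simplifiable subexpression found -> normal form.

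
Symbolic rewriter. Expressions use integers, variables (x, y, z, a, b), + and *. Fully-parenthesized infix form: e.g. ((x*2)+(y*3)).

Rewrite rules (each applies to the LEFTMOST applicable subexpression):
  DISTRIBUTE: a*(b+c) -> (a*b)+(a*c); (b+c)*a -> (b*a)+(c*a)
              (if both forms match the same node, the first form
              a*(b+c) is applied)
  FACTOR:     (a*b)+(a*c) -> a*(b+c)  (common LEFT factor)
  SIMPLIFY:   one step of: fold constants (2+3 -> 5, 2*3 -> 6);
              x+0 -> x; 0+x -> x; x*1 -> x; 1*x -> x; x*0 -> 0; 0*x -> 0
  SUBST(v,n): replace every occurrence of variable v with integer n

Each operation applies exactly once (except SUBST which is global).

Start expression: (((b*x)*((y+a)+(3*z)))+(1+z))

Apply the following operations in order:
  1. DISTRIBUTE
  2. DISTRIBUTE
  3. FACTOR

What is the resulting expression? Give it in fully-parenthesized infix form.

Answer: ((((b*x)*(y+a))+((b*x)*(3*z)))+(1+z))

Derivation:
Start: (((b*x)*((y+a)+(3*z)))+(1+z))
Apply DISTRIBUTE at L (target: ((b*x)*((y+a)+(3*z)))): (((b*x)*((y+a)+(3*z)))+(1+z)) -> ((((b*x)*(y+a))+((b*x)*(3*z)))+(1+z))
Apply DISTRIBUTE at LL (target: ((b*x)*(y+a))): ((((b*x)*(y+a))+((b*x)*(3*z)))+(1+z)) -> (((((b*x)*y)+((b*x)*a))+((b*x)*(3*z)))+(1+z))
Apply FACTOR at LL (target: (((b*x)*y)+((b*x)*a))): (((((b*x)*y)+((b*x)*a))+((b*x)*(3*z)))+(1+z)) -> ((((b*x)*(y+a))+((b*x)*(3*z)))+(1+z))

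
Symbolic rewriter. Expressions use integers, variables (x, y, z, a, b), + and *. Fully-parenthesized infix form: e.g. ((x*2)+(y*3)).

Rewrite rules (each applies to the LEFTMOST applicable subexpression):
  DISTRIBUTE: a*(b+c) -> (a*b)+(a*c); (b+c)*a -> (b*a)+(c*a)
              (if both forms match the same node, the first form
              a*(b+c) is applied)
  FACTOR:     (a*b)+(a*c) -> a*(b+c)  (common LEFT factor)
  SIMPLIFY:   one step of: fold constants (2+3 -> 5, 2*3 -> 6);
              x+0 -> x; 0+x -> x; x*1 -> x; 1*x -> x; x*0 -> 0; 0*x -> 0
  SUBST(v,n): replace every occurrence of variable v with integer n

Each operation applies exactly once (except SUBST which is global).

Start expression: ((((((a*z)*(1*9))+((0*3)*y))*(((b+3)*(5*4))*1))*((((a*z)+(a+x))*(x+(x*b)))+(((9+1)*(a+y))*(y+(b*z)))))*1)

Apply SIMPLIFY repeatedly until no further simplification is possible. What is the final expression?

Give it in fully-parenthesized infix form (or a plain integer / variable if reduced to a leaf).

Start: ((((((a*z)*(1*9))+((0*3)*y))*(((b+3)*(5*4))*1))*((((a*z)+(a+x))*(x+(x*b)))+(((9+1)*(a+y))*(y+(b*z)))))*1)
Step 1: at root: ((((((a*z)*(1*9))+((0*3)*y))*(((b+3)*(5*4))*1))*((((a*z)+(a+x))*(x+(x*b)))+(((9+1)*(a+y))*(y+(b*z)))))*1) -> (((((a*z)*(1*9))+((0*3)*y))*(((b+3)*(5*4))*1))*((((a*z)+(a+x))*(x+(x*b)))+(((9+1)*(a+y))*(y+(b*z))))); overall: ((((((a*z)*(1*9))+((0*3)*y))*(((b+3)*(5*4))*1))*((((a*z)+(a+x))*(x+(x*b)))+(((9+1)*(a+y))*(y+(b*z)))))*1) -> (((((a*z)*(1*9))+((0*3)*y))*(((b+3)*(5*4))*1))*((((a*z)+(a+x))*(x+(x*b)))+(((9+1)*(a+y))*(y+(b*z)))))
Step 2: at LLLR: (1*9) -> 9; overall: (((((a*z)*(1*9))+((0*3)*y))*(((b+3)*(5*4))*1))*((((a*z)+(a+x))*(x+(x*b)))+(((9+1)*(a+y))*(y+(b*z))))) -> (((((a*z)*9)+((0*3)*y))*(((b+3)*(5*4))*1))*((((a*z)+(a+x))*(x+(x*b)))+(((9+1)*(a+y))*(y+(b*z)))))
Step 3: at LLRL: (0*3) -> 0; overall: (((((a*z)*9)+((0*3)*y))*(((b+3)*(5*4))*1))*((((a*z)+(a+x))*(x+(x*b)))+(((9+1)*(a+y))*(y+(b*z))))) -> (((((a*z)*9)+(0*y))*(((b+3)*(5*4))*1))*((((a*z)+(a+x))*(x+(x*b)))+(((9+1)*(a+y))*(y+(b*z)))))
Step 4: at LLR: (0*y) -> 0; overall: (((((a*z)*9)+(0*y))*(((b+3)*(5*4))*1))*((((a*z)+(a+x))*(x+(x*b)))+(((9+1)*(a+y))*(y+(b*z))))) -> (((((a*z)*9)+0)*(((b+3)*(5*4))*1))*((((a*z)+(a+x))*(x+(x*b)))+(((9+1)*(a+y))*(y+(b*z)))))
Step 5: at LL: (((a*z)*9)+0) -> ((a*z)*9); overall: (((((a*z)*9)+0)*(((b+3)*(5*4))*1))*((((a*z)+(a+x))*(x+(x*b)))+(((9+1)*(a+y))*(y+(b*z))))) -> ((((a*z)*9)*(((b+3)*(5*4))*1))*((((a*z)+(a+x))*(x+(x*b)))+(((9+1)*(a+y))*(y+(b*z)))))
Step 6: at LR: (((b+3)*(5*4))*1) -> ((b+3)*(5*4)); overall: ((((a*z)*9)*(((b+3)*(5*4))*1))*((((a*z)+(a+x))*(x+(x*b)))+(((9+1)*(a+y))*(y+(b*z))))) -> ((((a*z)*9)*((b+3)*(5*4)))*((((a*z)+(a+x))*(x+(x*b)))+(((9+1)*(a+y))*(y+(b*z)))))
Step 7: at LRR: (5*4) -> 20; overall: ((((a*z)*9)*((b+3)*(5*4)))*((((a*z)+(a+x))*(x+(x*b)))+(((9+1)*(a+y))*(y+(b*z))))) -> ((((a*z)*9)*((b+3)*20))*((((a*z)+(a+x))*(x+(x*b)))+(((9+1)*(a+y))*(y+(b*z)))))
Step 8: at RRLL: (9+1) -> 10; overall: ((((a*z)*9)*((b+3)*20))*((((a*z)+(a+x))*(x+(x*b)))+(((9+1)*(a+y))*(y+(b*z))))) -> ((((a*z)*9)*((b+3)*20))*((((a*z)+(a+x))*(x+(x*b)))+((10*(a+y))*(y+(b*z)))))
Fixed point: ((((a*z)*9)*((b+3)*20))*((((a*z)+(a+x))*(x+(x*b)))+((10*(a+y))*(y+(b*z)))))

Answer: ((((a*z)*9)*((b+3)*20))*((((a*z)+(a+x))*(x+(x*b)))+((10*(a+y))*(y+(b*z)))))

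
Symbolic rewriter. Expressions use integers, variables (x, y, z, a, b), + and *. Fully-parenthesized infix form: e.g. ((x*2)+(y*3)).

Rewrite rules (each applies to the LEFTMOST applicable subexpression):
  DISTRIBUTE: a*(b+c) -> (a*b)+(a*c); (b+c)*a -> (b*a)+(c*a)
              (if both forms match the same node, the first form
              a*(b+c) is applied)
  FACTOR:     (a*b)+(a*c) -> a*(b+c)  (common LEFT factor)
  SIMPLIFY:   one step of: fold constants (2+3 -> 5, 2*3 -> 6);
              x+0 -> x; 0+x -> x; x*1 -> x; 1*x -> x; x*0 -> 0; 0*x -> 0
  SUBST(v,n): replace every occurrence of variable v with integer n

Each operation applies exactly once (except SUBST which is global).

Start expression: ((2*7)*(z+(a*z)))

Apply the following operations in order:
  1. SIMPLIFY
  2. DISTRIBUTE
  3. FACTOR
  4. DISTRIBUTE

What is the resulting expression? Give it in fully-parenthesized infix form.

Start: ((2*7)*(z+(a*z)))
Apply SIMPLIFY at L (target: (2*7)): ((2*7)*(z+(a*z))) -> (14*(z+(a*z)))
Apply DISTRIBUTE at root (target: (14*(z+(a*z)))): (14*(z+(a*z))) -> ((14*z)+(14*(a*z)))
Apply FACTOR at root (target: ((14*z)+(14*(a*z)))): ((14*z)+(14*(a*z))) -> (14*(z+(a*z)))
Apply DISTRIBUTE at root (target: (14*(z+(a*z)))): (14*(z+(a*z))) -> ((14*z)+(14*(a*z)))

Answer: ((14*z)+(14*(a*z)))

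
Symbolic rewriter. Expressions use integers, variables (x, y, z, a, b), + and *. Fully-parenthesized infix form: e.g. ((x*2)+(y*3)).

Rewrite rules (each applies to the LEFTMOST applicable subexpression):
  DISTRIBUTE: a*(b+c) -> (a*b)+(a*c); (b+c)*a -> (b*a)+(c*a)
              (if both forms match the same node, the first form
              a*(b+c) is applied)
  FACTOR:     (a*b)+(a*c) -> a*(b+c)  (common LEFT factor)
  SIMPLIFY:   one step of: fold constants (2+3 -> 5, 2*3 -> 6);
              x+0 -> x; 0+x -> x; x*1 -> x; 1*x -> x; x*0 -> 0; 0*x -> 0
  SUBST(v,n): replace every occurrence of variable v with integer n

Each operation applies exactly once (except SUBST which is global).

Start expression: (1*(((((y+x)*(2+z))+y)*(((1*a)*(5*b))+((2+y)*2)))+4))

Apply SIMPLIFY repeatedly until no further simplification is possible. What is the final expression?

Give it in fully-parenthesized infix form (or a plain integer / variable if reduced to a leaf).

Start: (1*(((((y+x)*(2+z))+y)*(((1*a)*(5*b))+((2+y)*2)))+4))
Step 1: at root: (1*(((((y+x)*(2+z))+y)*(((1*a)*(5*b))+((2+y)*2)))+4)) -> (((((y+x)*(2+z))+y)*(((1*a)*(5*b))+((2+y)*2)))+4); overall: (1*(((((y+x)*(2+z))+y)*(((1*a)*(5*b))+((2+y)*2)))+4)) -> (((((y+x)*(2+z))+y)*(((1*a)*(5*b))+((2+y)*2)))+4)
Step 2: at LRLL: (1*a) -> a; overall: (((((y+x)*(2+z))+y)*(((1*a)*(5*b))+((2+y)*2)))+4) -> (((((y+x)*(2+z))+y)*((a*(5*b))+((2+y)*2)))+4)
Fixed point: (((((y+x)*(2+z))+y)*((a*(5*b))+((2+y)*2)))+4)

Answer: (((((y+x)*(2+z))+y)*((a*(5*b))+((2+y)*2)))+4)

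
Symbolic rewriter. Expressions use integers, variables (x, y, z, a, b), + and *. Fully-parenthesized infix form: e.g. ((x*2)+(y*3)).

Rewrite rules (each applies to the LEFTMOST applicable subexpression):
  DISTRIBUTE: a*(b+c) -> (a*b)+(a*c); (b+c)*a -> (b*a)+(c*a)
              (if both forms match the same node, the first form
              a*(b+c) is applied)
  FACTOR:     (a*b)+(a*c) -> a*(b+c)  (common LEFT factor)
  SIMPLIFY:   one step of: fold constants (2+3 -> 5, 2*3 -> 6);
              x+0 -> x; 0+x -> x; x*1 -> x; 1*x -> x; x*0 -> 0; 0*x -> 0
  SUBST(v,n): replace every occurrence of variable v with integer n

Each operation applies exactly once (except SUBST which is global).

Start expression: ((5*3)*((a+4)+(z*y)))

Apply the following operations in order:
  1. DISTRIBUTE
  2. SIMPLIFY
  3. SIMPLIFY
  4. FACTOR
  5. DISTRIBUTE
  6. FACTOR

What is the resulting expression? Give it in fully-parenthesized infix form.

Start: ((5*3)*((a+4)+(z*y)))
Apply DISTRIBUTE at root (target: ((5*3)*((a+4)+(z*y)))): ((5*3)*((a+4)+(z*y))) -> (((5*3)*(a+4))+((5*3)*(z*y)))
Apply SIMPLIFY at LL (target: (5*3)): (((5*3)*(a+4))+((5*3)*(z*y))) -> ((15*(a+4))+((5*3)*(z*y)))
Apply SIMPLIFY at RL (target: (5*3)): ((15*(a+4))+((5*3)*(z*y))) -> ((15*(a+4))+(15*(z*y)))
Apply FACTOR at root (target: ((15*(a+4))+(15*(z*y)))): ((15*(a+4))+(15*(z*y))) -> (15*((a+4)+(z*y)))
Apply DISTRIBUTE at root (target: (15*((a+4)+(z*y)))): (15*((a+4)+(z*y))) -> ((15*(a+4))+(15*(z*y)))
Apply FACTOR at root (target: ((15*(a+4))+(15*(z*y)))): ((15*(a+4))+(15*(z*y))) -> (15*((a+4)+(z*y)))

Answer: (15*((a+4)+(z*y)))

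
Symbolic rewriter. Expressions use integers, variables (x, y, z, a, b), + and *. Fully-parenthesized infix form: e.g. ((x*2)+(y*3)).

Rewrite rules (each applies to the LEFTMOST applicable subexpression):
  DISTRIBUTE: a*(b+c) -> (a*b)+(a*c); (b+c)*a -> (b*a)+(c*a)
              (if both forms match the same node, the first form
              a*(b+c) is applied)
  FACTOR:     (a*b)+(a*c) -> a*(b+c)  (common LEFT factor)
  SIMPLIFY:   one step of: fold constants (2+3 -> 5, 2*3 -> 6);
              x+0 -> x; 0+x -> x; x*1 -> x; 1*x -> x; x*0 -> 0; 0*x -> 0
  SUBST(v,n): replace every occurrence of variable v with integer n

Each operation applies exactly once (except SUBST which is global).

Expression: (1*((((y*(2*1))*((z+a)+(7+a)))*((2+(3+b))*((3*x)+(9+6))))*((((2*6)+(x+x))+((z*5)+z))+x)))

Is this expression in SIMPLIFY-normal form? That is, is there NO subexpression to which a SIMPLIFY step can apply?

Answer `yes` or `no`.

Answer: no

Derivation:
Expression: (1*((((y*(2*1))*((z+a)+(7+a)))*((2+(3+b))*((3*x)+(9+6))))*((((2*6)+(x+x))+((z*5)+z))+x)))
Scanning for simplifiable subexpressions (pre-order)...
  at root: (1*((((y*(2*1))*((z+a)+(7+a)))*((2+(3+b))*((3*x)+(9+6))))*((((2*6)+(x+x))+((z*5)+z))+x))) (SIMPLIFIABLE)
  at R: ((((y*(2*1))*((z+a)+(7+a)))*((2+(3+b))*((3*x)+(9+6))))*((((2*6)+(x+x))+((z*5)+z))+x)) (not simplifiable)
  at RL: (((y*(2*1))*((z+a)+(7+a)))*((2+(3+b))*((3*x)+(9+6)))) (not simplifiable)
  at RLL: ((y*(2*1))*((z+a)+(7+a))) (not simplifiable)
  at RLLL: (y*(2*1)) (not simplifiable)
  at RLLLR: (2*1) (SIMPLIFIABLE)
  at RLLR: ((z+a)+(7+a)) (not simplifiable)
  at RLLRL: (z+a) (not simplifiable)
  at RLLRR: (7+a) (not simplifiable)
  at RLR: ((2+(3+b))*((3*x)+(9+6))) (not simplifiable)
  at RLRL: (2+(3+b)) (not simplifiable)
  at RLRLR: (3+b) (not simplifiable)
  at RLRR: ((3*x)+(9+6)) (not simplifiable)
  at RLRRL: (3*x) (not simplifiable)
  at RLRRR: (9+6) (SIMPLIFIABLE)
  at RR: ((((2*6)+(x+x))+((z*5)+z))+x) (not simplifiable)
  at RRL: (((2*6)+(x+x))+((z*5)+z)) (not simplifiable)
  at RRLL: ((2*6)+(x+x)) (not simplifiable)
  at RRLLL: (2*6) (SIMPLIFIABLE)
  at RRLLR: (x+x) (not simplifiable)
  at RRLR: ((z*5)+z) (not simplifiable)
  at RRLRL: (z*5) (not simplifiable)
Found simplifiable subexpr at path root: (1*((((y*(2*1))*((z+a)+(7+a)))*((2+(3+b))*((3*x)+(9+6))))*((((2*6)+(x+x))+((z*5)+z))+x)))
One SIMPLIFY step would give: ((((y*(2*1))*((z+a)+(7+a)))*((2+(3+b))*((3*x)+(9+6))))*((((2*6)+(x+x))+((z*5)+z))+x))
-> NOT in normal form.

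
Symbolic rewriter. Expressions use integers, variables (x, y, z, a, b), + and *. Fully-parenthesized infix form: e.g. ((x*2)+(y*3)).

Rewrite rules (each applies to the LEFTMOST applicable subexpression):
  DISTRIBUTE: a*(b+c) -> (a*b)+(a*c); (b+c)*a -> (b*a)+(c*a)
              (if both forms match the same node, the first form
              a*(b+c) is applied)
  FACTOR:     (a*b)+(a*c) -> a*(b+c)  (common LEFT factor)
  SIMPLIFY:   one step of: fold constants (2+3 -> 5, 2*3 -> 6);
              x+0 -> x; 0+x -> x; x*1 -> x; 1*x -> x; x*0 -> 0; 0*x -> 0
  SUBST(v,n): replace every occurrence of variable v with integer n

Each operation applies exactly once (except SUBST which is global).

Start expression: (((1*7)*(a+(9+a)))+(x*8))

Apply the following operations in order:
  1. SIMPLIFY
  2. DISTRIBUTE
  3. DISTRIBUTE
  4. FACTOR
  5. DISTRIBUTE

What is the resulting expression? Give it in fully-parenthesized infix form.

Answer: (((7*a)+((7*9)+(7*a)))+(x*8))

Derivation:
Start: (((1*7)*(a+(9+a)))+(x*8))
Apply SIMPLIFY at LL (target: (1*7)): (((1*7)*(a+(9+a)))+(x*8)) -> ((7*(a+(9+a)))+(x*8))
Apply DISTRIBUTE at L (target: (7*(a+(9+a)))): ((7*(a+(9+a)))+(x*8)) -> (((7*a)+(7*(9+a)))+(x*8))
Apply DISTRIBUTE at LR (target: (7*(9+a))): (((7*a)+(7*(9+a)))+(x*8)) -> (((7*a)+((7*9)+(7*a)))+(x*8))
Apply FACTOR at LR (target: ((7*9)+(7*a))): (((7*a)+((7*9)+(7*a)))+(x*8)) -> (((7*a)+(7*(9+a)))+(x*8))
Apply DISTRIBUTE at LR (target: (7*(9+a))): (((7*a)+(7*(9+a)))+(x*8)) -> (((7*a)+((7*9)+(7*a)))+(x*8))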